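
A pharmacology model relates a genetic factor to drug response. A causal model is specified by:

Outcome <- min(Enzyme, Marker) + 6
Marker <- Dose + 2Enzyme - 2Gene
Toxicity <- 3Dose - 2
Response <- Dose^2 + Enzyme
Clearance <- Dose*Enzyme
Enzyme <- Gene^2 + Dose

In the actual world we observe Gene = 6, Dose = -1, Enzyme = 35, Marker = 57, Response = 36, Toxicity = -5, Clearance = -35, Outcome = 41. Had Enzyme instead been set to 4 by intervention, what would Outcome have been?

1

The intervention breaks the incoming arrows to Enzyme: Enzyme <- Gene^2 + Dose no longer applies, and Enzyme = 4.
Marker = Dose + 2Enzyme - 2Gene  [with Dose=-1, Enzyme=4, Gene=6]  = -5
Outcome = min(Enzyme, Marker) + 6  [with Enzyme=4, Marker=-5]  = 1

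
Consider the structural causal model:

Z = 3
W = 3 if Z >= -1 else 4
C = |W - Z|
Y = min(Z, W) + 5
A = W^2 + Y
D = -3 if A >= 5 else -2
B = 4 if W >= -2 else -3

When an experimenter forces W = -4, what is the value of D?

-3

Under do(W=-4), the mechanism W = 3 if Z >= -1 else 4 is discarded; W is fixed at -4.
Y = min(Z, W) + 5  [with Z=3, W=-4]  = 1
A = W^2 + Y  [with W=-4, Y=1]  = 17
D = -3 if A >= 5 else -2  [with A=17]  = -3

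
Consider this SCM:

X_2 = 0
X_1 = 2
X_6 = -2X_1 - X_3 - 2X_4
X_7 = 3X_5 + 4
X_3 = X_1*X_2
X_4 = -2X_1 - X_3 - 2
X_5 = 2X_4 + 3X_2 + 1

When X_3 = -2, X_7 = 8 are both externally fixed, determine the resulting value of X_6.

Under do(X_3 = -2, X_7 = 8), each intervened variable's structural equation is replaced by its fixed value.
X_4 = -2X_1 - X_3 - 2  [with X_1=2, X_3=-2]  = -4
X_6 = -2X_1 - X_3 - 2X_4  [with X_1=2, X_3=-2, X_4=-4]  = 6

6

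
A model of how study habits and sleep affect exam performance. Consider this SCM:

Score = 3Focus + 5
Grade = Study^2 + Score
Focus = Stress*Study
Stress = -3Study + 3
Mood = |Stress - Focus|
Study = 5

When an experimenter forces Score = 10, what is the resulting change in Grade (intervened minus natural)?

Under do(Score=10), the mechanism Score = 3Focus + 5 is discarded; Score is fixed at 10.
Grade = Study^2 + Score  [with Study=5, Score=10]  = 35
Without intervention: Stress = -3Study + 3  [with Study=5]  = -12; Focus = Stress*Study  [with Stress=-12, Study=5]  = -60; Score = 3Focus + 5  [with Focus=-60]  = -175; Grade = Study^2 + Score  [with Study=5, Score=-175]  = -150.
Change = 35 − (-150) = 185.

185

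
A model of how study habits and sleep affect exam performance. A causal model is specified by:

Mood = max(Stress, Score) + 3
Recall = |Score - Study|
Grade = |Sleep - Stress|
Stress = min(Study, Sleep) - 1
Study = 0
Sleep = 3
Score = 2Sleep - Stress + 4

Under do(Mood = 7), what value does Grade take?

Under do(Mood=7), the mechanism Mood = max(Stress, Score) + 3 is discarded; Mood is fixed at 7.
Since Grade is not a descendant of the intervened variable, it is unaffected.
Stress = min(Study, Sleep) - 1  [with Study=0, Sleep=3]  = -1
Grade = |Sleep - Stress|  [with Sleep=3, Stress=-1]  = 4

4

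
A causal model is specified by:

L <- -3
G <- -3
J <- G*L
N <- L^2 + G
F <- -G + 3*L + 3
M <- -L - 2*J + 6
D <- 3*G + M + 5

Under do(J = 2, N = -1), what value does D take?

1

Under do(J = 2, N = -1), each intervened variable's structural equation is replaced by its fixed value.
M = -L - 2*J + 6  [with L=-3, J=2]  = 5
D = 3*G + M + 5  [with G=-3, M=5]  = 1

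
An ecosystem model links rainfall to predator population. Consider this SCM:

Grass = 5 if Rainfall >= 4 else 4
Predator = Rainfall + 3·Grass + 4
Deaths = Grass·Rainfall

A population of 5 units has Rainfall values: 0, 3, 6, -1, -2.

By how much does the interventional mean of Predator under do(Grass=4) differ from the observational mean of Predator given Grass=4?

1.2

Under do(Grass=4), Grass's equation is replaced by Grass=4 for every unit. Per-unit Predator: 16, 19, 22, 15, 14. Mean = 17.2.
Observing Grass=4 restricts to units where Grass's equation naturally yields 4: Rainfall ∈ {0, 3, -1, -2}. In that subpopulation Predator = 16, 19, 15, 14, mean 16.
Difference = 17.2 − 16 = 1.2.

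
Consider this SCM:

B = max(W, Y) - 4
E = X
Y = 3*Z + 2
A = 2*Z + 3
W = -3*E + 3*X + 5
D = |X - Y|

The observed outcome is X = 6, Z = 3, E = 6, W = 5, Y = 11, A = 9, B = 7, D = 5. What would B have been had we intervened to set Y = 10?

Under do(Y=10), the mechanism Y = 3*Z + 2 is discarded; Y is fixed at 10.
E = X  [with X=6]  = 6
W = -3*E + 3*X + 5  [with E=6, X=6]  = 5
B = max(W, Y) - 4  [with W=5, Y=10]  = 6

6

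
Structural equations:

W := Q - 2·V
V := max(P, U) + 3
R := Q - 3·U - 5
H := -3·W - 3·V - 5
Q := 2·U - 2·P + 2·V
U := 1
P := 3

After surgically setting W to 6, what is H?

-41

Intervening sets W = 6 and removes its equation (W := Q - 2·V).
V = max(P, U) + 3  [with P=3, U=1]  = 6
H = -3·W - 3·V - 5  [with W=6, V=6]  = -41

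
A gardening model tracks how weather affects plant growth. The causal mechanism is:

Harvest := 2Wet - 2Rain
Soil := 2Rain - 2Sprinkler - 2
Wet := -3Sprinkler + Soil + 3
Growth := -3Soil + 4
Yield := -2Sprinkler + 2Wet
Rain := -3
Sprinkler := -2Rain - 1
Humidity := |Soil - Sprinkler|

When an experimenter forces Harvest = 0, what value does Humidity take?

The intervention breaks the incoming arrows to Harvest: Harvest := 2Wet - 2Rain no longer applies, and Harvest = 0.
Humidity is not downstream of the intervention, so its value is determined by the original equations.
Sprinkler = -2Rain - 1  [with Rain=-3]  = 5
Soil = 2Rain - 2Sprinkler - 2  [with Rain=-3, Sprinkler=5]  = -18
Humidity = |Soil - Sprinkler|  [with Soil=-18, Sprinkler=5]  = 23

23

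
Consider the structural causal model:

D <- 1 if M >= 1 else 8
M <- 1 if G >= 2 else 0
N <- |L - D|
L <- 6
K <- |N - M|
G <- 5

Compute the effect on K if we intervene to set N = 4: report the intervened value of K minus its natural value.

The intervention breaks the incoming arrows to N: N <- |L - D| no longer applies, and N = 4.
M = 1 if G >= 2 else 0  [with G=5]  = 1
K = |N - M|  [with N=4, M=1]  = 3
Without intervention: M = 1 if G >= 2 else 0  [with G=5]  = 1; D = 1 if M >= 1 else 8  [with M=1]  = 1; N = |L - D|  [with L=6, D=1]  = 5; K = |N - M|  [with N=5, M=1]  = 4.
Change = 3 − 4 = -1.

-1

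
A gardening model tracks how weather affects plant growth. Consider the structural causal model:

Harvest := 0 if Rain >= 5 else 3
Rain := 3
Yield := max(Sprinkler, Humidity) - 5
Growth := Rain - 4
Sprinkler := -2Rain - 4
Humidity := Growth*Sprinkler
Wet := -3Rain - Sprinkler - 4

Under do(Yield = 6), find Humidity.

do(Yield=6) replaces the equation Yield := max(Sprinkler, Humidity) - 5 with the constant Yield = 6.
Since Humidity is not a descendant of the intervened variable, it is unaffected.
Sprinkler = -2Rain - 4  [with Rain=3]  = -10
Growth = Rain - 4  [with Rain=3]  = -1
Humidity = Growth*Sprinkler  [with Growth=-1, Sprinkler=-10]  = 10

10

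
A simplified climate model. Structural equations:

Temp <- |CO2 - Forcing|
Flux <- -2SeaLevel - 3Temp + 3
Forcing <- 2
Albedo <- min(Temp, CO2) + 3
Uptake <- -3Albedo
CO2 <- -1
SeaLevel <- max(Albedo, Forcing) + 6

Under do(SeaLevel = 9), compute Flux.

-24

The intervention breaks the incoming arrows to SeaLevel: SeaLevel <- max(Albedo, Forcing) + 6 no longer applies, and SeaLevel = 9.
Temp = |CO2 - Forcing|  [with CO2=-1, Forcing=2]  = 3
Flux = -2SeaLevel - 3Temp + 3  [with SeaLevel=9, Temp=3]  = -24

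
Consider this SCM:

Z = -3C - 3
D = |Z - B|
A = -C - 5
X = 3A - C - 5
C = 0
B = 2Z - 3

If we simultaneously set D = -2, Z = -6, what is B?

Setting D = -2, Z = -6 by intervention discards those variables' equations.
B = 2Z - 3  [with Z=-6]  = -15

-15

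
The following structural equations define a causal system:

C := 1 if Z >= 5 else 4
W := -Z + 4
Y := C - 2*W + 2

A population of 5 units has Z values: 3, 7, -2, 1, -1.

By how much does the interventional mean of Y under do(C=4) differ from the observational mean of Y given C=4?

2.7

Under do(C=4), C's equation is replaced by C=4 for every unit. Per-unit Y: 4, 12, -6, 0, -4. Mean = 1.2.
Conditioning on C=4 selects the 4 unit(s) with Z ∈ {3, -2, 1, -1}. Their Y values: 4, -6, 0, -4. Mean = -1.5.
Difference = 1.2 − (-1.5) = 2.7.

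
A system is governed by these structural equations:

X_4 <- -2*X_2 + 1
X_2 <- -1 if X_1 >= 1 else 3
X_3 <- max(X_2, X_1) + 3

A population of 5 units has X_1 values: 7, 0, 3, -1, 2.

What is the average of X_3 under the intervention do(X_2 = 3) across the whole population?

6.8

Under do(X_2=3), X_2's equation is replaced by X_2=3 for every unit. Per-unit X_3: 10, 6, 6, 6, 6. Mean = 6.8.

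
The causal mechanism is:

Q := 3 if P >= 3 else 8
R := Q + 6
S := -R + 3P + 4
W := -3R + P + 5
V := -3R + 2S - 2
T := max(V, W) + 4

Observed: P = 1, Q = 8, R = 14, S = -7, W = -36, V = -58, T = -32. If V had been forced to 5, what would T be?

9

Intervening sets V = 5 and removes its equation (V := -3R + 2S - 2).
Q = 3 if P >= 3 else 8  [with P=1]  = 8
R = Q + 6  [with Q=8]  = 14
W = -3R + P + 5  [with R=14, P=1]  = -36
T = max(V, W) + 4  [with V=5, W=-36]  = 9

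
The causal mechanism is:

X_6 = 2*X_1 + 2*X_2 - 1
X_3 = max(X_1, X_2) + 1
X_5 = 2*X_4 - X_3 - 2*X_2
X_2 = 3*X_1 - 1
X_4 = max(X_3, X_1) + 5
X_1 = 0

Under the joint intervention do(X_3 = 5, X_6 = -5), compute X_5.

17

The joint intervention fixes X_3 = 5, X_6 = -5, removing each variable's own equation.
X_2 = 3*X_1 - 1  [with X_1=0]  = -1
X_4 = max(X_3, X_1) + 5  [with X_3=5, X_1=0]  = 10
X_5 = 2*X_4 - X_3 - 2*X_2  [with X_4=10, X_3=5, X_2=-1]  = 17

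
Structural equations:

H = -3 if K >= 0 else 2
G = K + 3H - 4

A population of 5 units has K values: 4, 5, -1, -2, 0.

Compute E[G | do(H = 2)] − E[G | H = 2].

Under do(H=2), H's equation is replaced by H=2 for every unit. Per-unit G: 6, 7, 1, 0, 2. Mean = 3.2.
Observing H=2 restricts to units where H's equation naturally yields 2: K ∈ {-1, -2}. In that subpopulation G = 1, 0, mean 0.5.
Difference = 3.2 − 0.5 = 2.7.

2.7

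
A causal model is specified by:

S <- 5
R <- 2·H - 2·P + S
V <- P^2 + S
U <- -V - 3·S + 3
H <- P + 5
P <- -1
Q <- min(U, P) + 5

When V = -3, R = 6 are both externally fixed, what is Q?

Setting V = -3, R = 6 by intervention discards those variables' equations.
U = -V - 3·S + 3  [with V=-3, S=5]  = -9
Q = min(U, P) + 5  [with U=-9, P=-1]  = -4

-4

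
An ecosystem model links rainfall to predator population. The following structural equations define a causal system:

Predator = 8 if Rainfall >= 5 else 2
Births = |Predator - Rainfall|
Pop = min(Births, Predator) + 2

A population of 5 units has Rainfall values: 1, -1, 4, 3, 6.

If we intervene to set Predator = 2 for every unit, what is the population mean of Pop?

3.6

do(Predator=2) breaks Predator's dependence on Rainfall. With Predator=2 fixed, Pop across the units is 3, 4, 4, 3, 4, mean 3.6.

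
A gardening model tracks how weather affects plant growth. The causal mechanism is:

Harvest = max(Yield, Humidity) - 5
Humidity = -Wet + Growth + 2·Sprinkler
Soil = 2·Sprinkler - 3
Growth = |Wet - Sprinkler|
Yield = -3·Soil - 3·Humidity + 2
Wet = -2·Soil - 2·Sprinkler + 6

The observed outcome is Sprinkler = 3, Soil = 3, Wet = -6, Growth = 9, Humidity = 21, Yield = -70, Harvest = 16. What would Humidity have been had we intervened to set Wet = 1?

do(Wet=1) replaces the equation Wet = -2·Soil - 2·Sprinkler + 6 with the constant Wet = 1.
Growth = |Wet - Sprinkler|  [with Wet=1, Sprinkler=3]  = 2
Humidity = -Wet + Growth + 2·Sprinkler  [with Wet=1, Growth=2, Sprinkler=3]  = 7

7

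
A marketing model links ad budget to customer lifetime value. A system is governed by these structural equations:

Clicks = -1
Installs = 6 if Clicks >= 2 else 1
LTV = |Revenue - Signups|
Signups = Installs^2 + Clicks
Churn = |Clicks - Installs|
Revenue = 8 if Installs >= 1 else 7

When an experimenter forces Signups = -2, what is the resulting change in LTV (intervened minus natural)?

The intervention breaks the incoming arrows to Signups: Signups = Installs^2 + Clicks no longer applies, and Signups = -2.
Installs = 6 if Clicks >= 2 else 1  [with Clicks=-1]  = 1
Revenue = 8 if Installs >= 1 else 7  [with Installs=1]  = 8
LTV = |Revenue - Signups|  [with Revenue=8, Signups=-2]  = 10
Without intervention: Installs = 6 if Clicks >= 2 else 1  [with Clicks=-1]  = 1; Signups = Installs^2 + Clicks  [with Installs=1, Clicks=-1]  = 0; Revenue = 8 if Installs >= 1 else 7  [with Installs=1]  = 8; LTV = |Revenue - Signups|  [with Revenue=8, Signups=0]  = 8.
Change = 10 − 8 = 2.

2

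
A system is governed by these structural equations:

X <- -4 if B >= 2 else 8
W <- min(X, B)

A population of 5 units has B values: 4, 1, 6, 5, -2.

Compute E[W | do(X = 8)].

2.8

Every unit gets X=8 under the intervention. W values become 4, 1, 6, 5, -2; E[W|do(X=8)] = 2.8.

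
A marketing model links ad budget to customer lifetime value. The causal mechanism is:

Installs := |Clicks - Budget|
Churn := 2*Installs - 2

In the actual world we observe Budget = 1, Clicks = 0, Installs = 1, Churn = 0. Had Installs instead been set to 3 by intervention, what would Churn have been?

The intervention breaks the incoming arrows to Installs: Installs := |Clicks - Budget| no longer applies, and Installs = 3.
Churn = 2*Installs - 2  [with Installs=3]  = 4

4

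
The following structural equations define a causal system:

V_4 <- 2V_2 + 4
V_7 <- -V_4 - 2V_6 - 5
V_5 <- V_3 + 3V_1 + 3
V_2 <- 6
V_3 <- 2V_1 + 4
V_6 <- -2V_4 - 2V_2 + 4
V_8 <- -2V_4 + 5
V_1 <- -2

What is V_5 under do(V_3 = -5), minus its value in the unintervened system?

do(V_3=-5) replaces the equation V_3 <- 2V_1 + 4 with the constant V_3 = -5.
V_5 = V_3 + 3V_1 + 3  [with V_3=-5, V_1=-2]  = -8
Without intervention: V_3 = 2V_1 + 4  [with V_1=-2]  = 0; V_5 = V_3 + 3V_1 + 3  [with V_3=0, V_1=-2]  = -3.
Change = -8 − (-3) = -5.

-5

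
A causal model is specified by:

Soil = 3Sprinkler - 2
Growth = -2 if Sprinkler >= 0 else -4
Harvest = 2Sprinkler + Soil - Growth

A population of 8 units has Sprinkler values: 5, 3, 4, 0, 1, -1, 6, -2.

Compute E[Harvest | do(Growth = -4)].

12

Under do(Growth=-4), Growth's equation is replaced by Growth=-4 for every unit. Per-unit Harvest: 27, 17, 22, 2, 7, -3, 32, -8. Mean = 12.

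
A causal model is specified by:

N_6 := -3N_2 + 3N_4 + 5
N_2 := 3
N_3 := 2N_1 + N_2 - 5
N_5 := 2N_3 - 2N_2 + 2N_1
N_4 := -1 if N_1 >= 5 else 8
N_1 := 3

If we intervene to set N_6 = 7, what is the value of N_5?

do(N_6=7) replaces the equation N_6 := -3N_2 + 3N_4 + 5 with the constant N_6 = 7.
Since N_5 is not a descendant of the intervened variable, it is unaffected.
N_3 = 2N_1 + N_2 - 5  [with N_1=3, N_2=3]  = 4
N_5 = 2N_3 - 2N_2 + 2N_1  [with N_3=4, N_2=3, N_1=3]  = 8

8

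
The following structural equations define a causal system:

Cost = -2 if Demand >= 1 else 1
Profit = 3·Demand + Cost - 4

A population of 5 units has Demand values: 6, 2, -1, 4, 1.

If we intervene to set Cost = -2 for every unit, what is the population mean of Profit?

1.2

do(Cost=-2) breaks Cost's dependence on Demand. With Cost=-2 fixed, Profit across the units is 12, 0, -9, 6, -3, mean 1.2.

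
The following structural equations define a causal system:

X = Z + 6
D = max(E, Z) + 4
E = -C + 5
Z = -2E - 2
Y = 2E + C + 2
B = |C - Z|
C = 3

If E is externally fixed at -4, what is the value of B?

3

Under do(E=-4), the mechanism E = -C + 5 is discarded; E is fixed at -4.
Z = -2E - 2  [with E=-4]  = 6
B = |C - Z|  [with C=3, Z=6]  = 3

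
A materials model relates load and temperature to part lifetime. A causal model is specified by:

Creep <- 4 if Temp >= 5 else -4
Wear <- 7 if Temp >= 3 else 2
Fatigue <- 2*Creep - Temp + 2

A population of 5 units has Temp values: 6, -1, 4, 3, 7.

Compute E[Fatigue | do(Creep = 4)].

Under do(Creep=4), Creep's equation is replaced by Creep=4 for every unit. Per-unit Fatigue: 4, 11, 6, 7, 3. Mean = 6.2.

6.2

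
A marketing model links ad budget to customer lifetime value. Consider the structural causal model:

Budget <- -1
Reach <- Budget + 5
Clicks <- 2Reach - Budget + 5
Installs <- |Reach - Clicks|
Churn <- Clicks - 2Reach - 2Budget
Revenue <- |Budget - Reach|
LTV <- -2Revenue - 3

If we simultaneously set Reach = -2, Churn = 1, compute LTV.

-5

The joint intervention fixes Reach = -2, Churn = 1, removing each variable's own equation.
Revenue = |Budget - Reach|  [with Budget=-1, Reach=-2]  = 1
LTV = -2Revenue - 3  [with Revenue=1]  = -5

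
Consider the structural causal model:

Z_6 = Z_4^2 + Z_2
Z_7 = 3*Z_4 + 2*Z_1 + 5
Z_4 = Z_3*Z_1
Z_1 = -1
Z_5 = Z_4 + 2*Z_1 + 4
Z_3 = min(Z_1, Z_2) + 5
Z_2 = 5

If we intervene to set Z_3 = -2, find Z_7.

9

The intervention breaks the incoming arrows to Z_3: Z_3 = min(Z_1, Z_2) + 5 no longer applies, and Z_3 = -2.
Z_4 = Z_3*Z_1  [with Z_3=-2, Z_1=-1]  = 2
Z_7 = 3*Z_4 + 2*Z_1 + 5  [with Z_4=2, Z_1=-1]  = 9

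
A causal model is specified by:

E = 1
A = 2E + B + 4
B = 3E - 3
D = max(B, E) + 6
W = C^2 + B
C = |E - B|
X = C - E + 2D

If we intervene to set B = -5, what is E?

1

Under do(B=-5), the mechanism B = 3E - 3 is discarded; B is fixed at -5.
E is not downstream of the intervention, so its value is determined by the original equations.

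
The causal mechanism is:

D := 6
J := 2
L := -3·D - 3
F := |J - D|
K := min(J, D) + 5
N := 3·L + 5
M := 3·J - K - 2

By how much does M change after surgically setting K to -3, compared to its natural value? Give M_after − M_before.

do(K=-3) replaces the equation K := min(J, D) + 5 with the constant K = -3.
M = 3·J - K - 2  [with J=2, K=-3]  = 7
Without intervention: K = min(J, D) + 5  [with J=2, D=6]  = 7; M = 3·J - K - 2  [with J=2, K=7]  = -3.
Change = 7 − (-3) = 10.

10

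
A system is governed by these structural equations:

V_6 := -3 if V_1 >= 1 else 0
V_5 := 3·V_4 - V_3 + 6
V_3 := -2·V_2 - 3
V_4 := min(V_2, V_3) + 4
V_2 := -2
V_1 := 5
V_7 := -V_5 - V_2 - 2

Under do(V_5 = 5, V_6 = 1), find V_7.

Under do(V_5 = 5, V_6 = 1), each intervened variable's structural equation is replaced by its fixed value.
V_7 = -V_5 - V_2 - 2  [with V_5=5, V_2=-2]  = -5

-5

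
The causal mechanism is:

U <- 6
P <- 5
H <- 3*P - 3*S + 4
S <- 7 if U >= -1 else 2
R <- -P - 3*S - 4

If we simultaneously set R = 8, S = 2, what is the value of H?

13

The joint intervention fixes R = 8, S = 2, removing each variable's own equation.
H = 3*P - 3*S + 4  [with P=5, S=2]  = 13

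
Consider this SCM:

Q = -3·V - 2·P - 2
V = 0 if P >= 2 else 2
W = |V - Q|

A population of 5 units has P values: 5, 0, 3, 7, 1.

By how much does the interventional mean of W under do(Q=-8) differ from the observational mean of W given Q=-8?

-0.2

Under do(Q=-8), Q's equation is replaced by Q=-8 for every unit. Per-unit W: 8, 10, 8, 8, 10. Mean = 8.8.
E[W|Q=-8] averages over only the 2 units with Q=-8 (P = 0, 3): W = 10, 8, mean 9.
Difference = 8.8 − 9 = -0.2.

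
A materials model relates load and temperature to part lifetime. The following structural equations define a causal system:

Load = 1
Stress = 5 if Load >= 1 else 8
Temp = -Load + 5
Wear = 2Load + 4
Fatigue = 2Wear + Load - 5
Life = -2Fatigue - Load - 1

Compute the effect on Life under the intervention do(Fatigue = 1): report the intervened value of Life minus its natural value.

14

The intervention breaks the incoming arrows to Fatigue: Fatigue = 2Wear + Load - 5 no longer applies, and Fatigue = 1.
Life = -2Fatigue - Load - 1  [with Fatigue=1, Load=1]  = -4
Without intervention: Wear = 2Load + 4  [with Load=1]  = 6; Fatigue = 2Wear + Load - 5  [with Wear=6, Load=1]  = 8; Life = -2Fatigue - Load - 1  [with Fatigue=8, Load=1]  = -18.
Change = -4 − (-18) = 14.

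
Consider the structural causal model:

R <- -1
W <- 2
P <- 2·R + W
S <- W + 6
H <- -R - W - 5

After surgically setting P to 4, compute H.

The intervention breaks the incoming arrows to P: P <- 2·R + W no longer applies, and P = 4.
Since H is not a descendant of the intervened variable, it is unaffected.
H = -R - W - 5  [with R=-1, W=2]  = -6

-6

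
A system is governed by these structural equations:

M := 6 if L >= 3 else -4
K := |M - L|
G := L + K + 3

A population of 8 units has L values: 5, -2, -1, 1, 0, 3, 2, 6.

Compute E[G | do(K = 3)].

The intervention sets K=3 in all 8 units regardless of L. Recomputing G per unit gives 11, 4, 5, 7, 6, 9, 8, 12; average 7.75.

7.75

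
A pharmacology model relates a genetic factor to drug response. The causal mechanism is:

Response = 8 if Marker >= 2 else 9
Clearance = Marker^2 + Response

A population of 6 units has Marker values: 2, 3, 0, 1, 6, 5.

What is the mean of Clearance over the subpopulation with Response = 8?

26.5

Observing Response=8 restricts to units where Response's equation naturally yields 8: Marker ∈ {2, 3, 6, 5}. In that subpopulation Clearance = 12, 17, 44, 33, mean 26.5.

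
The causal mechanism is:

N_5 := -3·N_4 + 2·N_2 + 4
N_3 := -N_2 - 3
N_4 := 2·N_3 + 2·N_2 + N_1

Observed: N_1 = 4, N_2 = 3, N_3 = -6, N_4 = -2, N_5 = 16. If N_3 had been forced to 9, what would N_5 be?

-74

do(N_3=9) replaces the equation N_3 := -N_2 - 3 with the constant N_3 = 9.
N_4 = 2·N_3 + 2·N_2 + N_1  [with N_3=9, N_2=3, N_1=4]  = 28
N_5 = -3·N_4 + 2·N_2 + 4  [with N_4=28, N_2=3]  = -74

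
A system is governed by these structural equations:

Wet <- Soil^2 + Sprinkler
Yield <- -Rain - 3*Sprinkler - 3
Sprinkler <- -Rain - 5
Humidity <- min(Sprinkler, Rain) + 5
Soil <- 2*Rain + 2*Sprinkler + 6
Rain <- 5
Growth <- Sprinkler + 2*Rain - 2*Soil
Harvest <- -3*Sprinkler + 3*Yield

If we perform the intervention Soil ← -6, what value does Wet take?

The intervention breaks the incoming arrows to Soil: Soil <- 2*Rain + 2*Sprinkler + 6 no longer applies, and Soil = -6.
Sprinkler = -Rain - 5  [with Rain=5]  = -10
Wet = Soil^2 + Sprinkler  [with Soil=-6, Sprinkler=-10]  = 26

26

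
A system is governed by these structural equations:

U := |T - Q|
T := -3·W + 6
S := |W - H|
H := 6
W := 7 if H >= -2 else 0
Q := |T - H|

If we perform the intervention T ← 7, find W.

Under do(T=7), the mechanism T := -3·W + 6 is discarded; T is fixed at 7.
Since W is not a descendant of the intervened variable, it is unaffected.
W = 7 if H >= -2 else 0  [with H=6]  = 7

7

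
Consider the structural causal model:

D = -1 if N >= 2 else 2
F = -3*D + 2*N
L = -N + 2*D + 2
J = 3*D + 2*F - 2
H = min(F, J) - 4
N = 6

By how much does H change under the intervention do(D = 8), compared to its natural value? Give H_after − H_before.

-27

Under do(D=8), the mechanism D = -1 if N >= 2 else 2 is discarded; D is fixed at 8.
F = -3*D + 2*N  [with D=8, N=6]  = -12
J = 3*D + 2*F - 2  [with D=8, F=-12]  = -2
H = min(F, J) - 4  [with F=-12, J=-2]  = -16
Without intervention: D = -1 if N >= 2 else 2  [with N=6]  = -1; F = -3*D + 2*N  [with D=-1, N=6]  = 15; J = 3*D + 2*F - 2  [with D=-1, F=15]  = 25; H = min(F, J) - 4  [with F=15, J=25]  = 11.
Change = -16 − 11 = -27.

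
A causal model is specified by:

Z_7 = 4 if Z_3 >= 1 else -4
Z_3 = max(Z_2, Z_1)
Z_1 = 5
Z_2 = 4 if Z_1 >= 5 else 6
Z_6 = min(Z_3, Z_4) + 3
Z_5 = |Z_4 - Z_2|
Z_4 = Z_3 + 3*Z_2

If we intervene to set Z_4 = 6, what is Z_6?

Under do(Z_4=6), the mechanism Z_4 = Z_3 + 3*Z_2 is discarded; Z_4 is fixed at 6.
Z_2 = 4 if Z_1 >= 5 else 6  [with Z_1=5]  = 4
Z_3 = max(Z_2, Z_1)  [with Z_2=4, Z_1=5]  = 5
Z_6 = min(Z_3, Z_4) + 3  [with Z_3=5, Z_4=6]  = 8

8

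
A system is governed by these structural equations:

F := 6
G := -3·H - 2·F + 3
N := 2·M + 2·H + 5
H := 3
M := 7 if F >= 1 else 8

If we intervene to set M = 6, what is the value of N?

do(M=6) replaces the equation M := 7 if F >= 1 else 8 with the constant M = 6.
N = 2·M + 2·H + 5  [with M=6, H=3]  = 23

23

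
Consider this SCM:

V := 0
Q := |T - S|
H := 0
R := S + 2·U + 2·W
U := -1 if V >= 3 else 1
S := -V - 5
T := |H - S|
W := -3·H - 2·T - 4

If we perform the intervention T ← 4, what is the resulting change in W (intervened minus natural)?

2

Under do(T=4), the mechanism T := |H - S| is discarded; T is fixed at 4.
W = -3·H - 2·T - 4  [with H=0, T=4]  = -12
Without intervention: S = -V - 5  [with V=0]  = -5; T = |H - S|  [with H=0, S=-5]  = 5; W = -3·H - 2·T - 4  [with H=0, T=5]  = -14.
Change = -12 − (-14) = 2.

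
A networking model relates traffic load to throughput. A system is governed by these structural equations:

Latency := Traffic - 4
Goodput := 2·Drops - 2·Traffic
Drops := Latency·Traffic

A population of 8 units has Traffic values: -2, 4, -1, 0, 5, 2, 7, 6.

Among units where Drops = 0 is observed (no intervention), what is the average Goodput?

-4

Observing Drops=0 restricts to units where Drops's equation naturally yields 0: Traffic ∈ {4, 0}. In that subpopulation Goodput = -8, 0, mean -4.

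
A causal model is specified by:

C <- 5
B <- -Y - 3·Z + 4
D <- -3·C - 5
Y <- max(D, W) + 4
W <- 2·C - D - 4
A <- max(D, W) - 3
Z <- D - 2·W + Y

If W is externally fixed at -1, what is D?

Under do(W=-1), the mechanism W <- 2·C - D - 4 is discarded; W is fixed at -1.
Since D is not a descendant of the intervened variable, it is unaffected.
D = -3·C - 5  [with C=5]  = -20

-20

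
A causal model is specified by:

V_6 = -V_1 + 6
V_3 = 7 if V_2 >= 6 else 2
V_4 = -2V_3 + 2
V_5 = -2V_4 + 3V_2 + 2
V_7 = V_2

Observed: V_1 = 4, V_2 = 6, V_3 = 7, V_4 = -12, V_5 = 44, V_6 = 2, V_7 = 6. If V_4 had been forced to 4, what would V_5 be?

Intervening sets V_4 = 4 and removes its equation (V_4 = -2V_3 + 2).
V_5 = -2V_4 + 3V_2 + 2  [with V_4=4, V_2=6]  = 12

12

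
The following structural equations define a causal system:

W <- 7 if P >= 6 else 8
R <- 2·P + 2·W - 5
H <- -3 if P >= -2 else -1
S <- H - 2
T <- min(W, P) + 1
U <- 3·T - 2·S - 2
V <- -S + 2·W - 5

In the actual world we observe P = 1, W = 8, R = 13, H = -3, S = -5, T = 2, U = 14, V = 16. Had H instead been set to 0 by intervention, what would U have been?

8

The intervention breaks the incoming arrows to H: H <- -3 if P >= -2 else -1 no longer applies, and H = 0.
W = 7 if P >= 6 else 8  [with P=1]  = 8
S = H - 2  [with H=0]  = -2
T = min(W, P) + 1  [with W=8, P=1]  = 2
U = 3·T - 2·S - 2  [with T=2, S=-2]  = 8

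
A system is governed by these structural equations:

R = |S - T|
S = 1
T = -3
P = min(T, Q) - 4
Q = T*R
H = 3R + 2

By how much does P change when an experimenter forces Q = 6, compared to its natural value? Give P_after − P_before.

Under do(Q=6), the mechanism Q = T*R is discarded; Q is fixed at 6.
P = min(T, Q) - 4  [with T=-3, Q=6]  = -7
Without intervention: R = |S - T|  [with S=1, T=-3]  = 4; Q = T*R  [with T=-3, R=4]  = -12; P = min(T, Q) - 4  [with T=-3, Q=-12]  = -16.
Change = -7 − (-16) = 9.

9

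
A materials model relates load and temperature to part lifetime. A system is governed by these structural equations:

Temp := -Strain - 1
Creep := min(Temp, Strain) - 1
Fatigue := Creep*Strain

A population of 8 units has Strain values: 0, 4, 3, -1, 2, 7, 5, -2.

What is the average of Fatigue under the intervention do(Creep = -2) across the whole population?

-4.5

Every unit gets Creep=-2 under the intervention. Fatigue values become 0, -8, -6, 2, -4, -14, -10, 4; E[Fatigue|do(Creep=-2)] = -4.5.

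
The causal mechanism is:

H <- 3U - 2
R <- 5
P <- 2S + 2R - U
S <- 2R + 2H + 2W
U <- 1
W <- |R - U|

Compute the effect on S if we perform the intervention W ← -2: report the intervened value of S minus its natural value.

Intervening sets W = -2 and removes its equation (W <- |R - U|).
H = 3U - 2  [with U=1]  = 1
S = 2R + 2H + 2W  [with R=5, H=1, W=-2]  = 8
Without intervention: H = 3U - 2  [with U=1]  = 1; W = |R - U|  [with R=5, U=1]  = 4; S = 2R + 2H + 2W  [with R=5, H=1, W=4]  = 20.
Change = 8 − 20 = -12.

-12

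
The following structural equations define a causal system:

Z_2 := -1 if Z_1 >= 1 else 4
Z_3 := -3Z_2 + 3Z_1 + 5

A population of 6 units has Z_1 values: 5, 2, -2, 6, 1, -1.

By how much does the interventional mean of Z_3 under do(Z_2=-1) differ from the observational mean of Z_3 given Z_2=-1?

-5

The intervention sets Z_2=-1 in all 6 units regardless of Z_1. Recomputing Z_3 per unit gives 23, 14, 2, 26, 11, 5; average 13.5.
Observing Z_2=-1 restricts to units where Z_2's equation naturally yields -1: Z_1 ∈ {5, 2, 6, 1}. In that subpopulation Z_3 = 23, 14, 26, 11, mean 18.5.
Difference = 13.5 − 18.5 = -5.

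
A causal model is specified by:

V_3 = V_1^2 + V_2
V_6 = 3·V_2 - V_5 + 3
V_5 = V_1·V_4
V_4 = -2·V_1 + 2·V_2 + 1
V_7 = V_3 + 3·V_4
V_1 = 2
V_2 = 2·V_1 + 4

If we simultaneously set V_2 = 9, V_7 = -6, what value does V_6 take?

Under do(V_2 = 9, V_7 = -6), each intervened variable's structural equation is replaced by its fixed value.
V_4 = -2·V_1 + 2·V_2 + 1  [with V_1=2, V_2=9]  = 15
V_5 = V_1·V_4  [with V_1=2, V_4=15]  = 30
V_6 = 3·V_2 - V_5 + 3  [with V_2=9, V_5=30]  = 0

0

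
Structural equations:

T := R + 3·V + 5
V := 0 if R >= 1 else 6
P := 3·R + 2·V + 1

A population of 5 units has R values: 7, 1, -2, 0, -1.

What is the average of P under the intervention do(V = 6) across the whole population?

The intervention sets V=6 in all 5 units regardless of R. Recomputing P per unit gives 34, 16, 7, 13, 10; average 16.

16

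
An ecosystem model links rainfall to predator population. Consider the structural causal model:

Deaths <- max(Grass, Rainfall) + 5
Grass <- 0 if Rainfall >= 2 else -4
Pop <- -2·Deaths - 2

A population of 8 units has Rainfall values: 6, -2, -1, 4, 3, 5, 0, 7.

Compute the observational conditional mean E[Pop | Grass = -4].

-10

E[Pop|Grass=-4] averages over only the 3 units with Grass=-4 (Rainfall = -2, -1, 0): Pop = -8, -10, -12, mean -10.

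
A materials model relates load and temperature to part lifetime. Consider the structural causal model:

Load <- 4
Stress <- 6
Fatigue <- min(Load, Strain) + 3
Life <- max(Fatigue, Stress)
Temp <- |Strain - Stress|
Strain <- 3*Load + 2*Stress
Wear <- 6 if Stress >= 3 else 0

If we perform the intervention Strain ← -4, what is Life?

The intervention breaks the incoming arrows to Strain: Strain <- 3*Load + 2*Stress no longer applies, and Strain = -4.
Fatigue = min(Load, Strain) + 3  [with Load=4, Strain=-4]  = -1
Life = max(Fatigue, Stress)  [with Fatigue=-1, Stress=6]  = 6

6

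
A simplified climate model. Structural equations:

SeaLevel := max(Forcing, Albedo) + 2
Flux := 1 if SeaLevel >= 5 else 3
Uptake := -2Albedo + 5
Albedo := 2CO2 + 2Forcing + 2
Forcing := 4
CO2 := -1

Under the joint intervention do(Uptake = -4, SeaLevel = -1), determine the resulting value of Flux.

Setting Uptake = -4, SeaLevel = -1 by intervention discards those variables' equations.
Flux = 1 if SeaLevel >= 5 else 3  [with SeaLevel=-1]  = 3

3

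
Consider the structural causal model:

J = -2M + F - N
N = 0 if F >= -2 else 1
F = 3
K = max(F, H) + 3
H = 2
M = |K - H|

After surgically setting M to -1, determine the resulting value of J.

The intervention breaks the incoming arrows to M: M = |K - H| no longer applies, and M = -1.
N = 0 if F >= -2 else 1  [with F=3]  = 0
J = -2M + F - N  [with M=-1, F=3, N=0]  = 5

5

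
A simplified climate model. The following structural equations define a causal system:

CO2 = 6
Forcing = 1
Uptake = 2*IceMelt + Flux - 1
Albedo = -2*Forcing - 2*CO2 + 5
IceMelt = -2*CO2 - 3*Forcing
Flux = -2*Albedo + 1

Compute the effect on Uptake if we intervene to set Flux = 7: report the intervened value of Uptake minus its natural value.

-12

The intervention breaks the incoming arrows to Flux: Flux = -2*Albedo + 1 no longer applies, and Flux = 7.
IceMelt = -2*CO2 - 3*Forcing  [with CO2=6, Forcing=1]  = -15
Uptake = 2*IceMelt + Flux - 1  [with IceMelt=-15, Flux=7]  = -24
Without intervention: IceMelt = -2*CO2 - 3*Forcing  [with CO2=6, Forcing=1]  = -15; Albedo = -2*Forcing - 2*CO2 + 5  [with Forcing=1, CO2=6]  = -9; Flux = -2*Albedo + 1  [with Albedo=-9]  = 19; Uptake = 2*IceMelt + Flux - 1  [with IceMelt=-15, Flux=19]  = -12.
Change = -24 − (-12) = -12.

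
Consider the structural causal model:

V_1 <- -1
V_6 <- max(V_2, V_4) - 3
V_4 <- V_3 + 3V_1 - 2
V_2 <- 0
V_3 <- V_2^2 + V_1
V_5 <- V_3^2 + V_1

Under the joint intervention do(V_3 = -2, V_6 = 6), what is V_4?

-7

Setting V_3 = -2, V_6 = 6 by intervention discards those variables' equations.
V_4 = V_3 + 3V_1 - 2  [with V_3=-2, V_1=-1]  = -7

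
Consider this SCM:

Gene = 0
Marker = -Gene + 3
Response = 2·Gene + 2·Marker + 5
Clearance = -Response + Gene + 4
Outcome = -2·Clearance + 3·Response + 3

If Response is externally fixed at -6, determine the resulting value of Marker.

3

Under do(Response=-6), the mechanism Response = 2·Gene + 2·Marker + 5 is discarded; Response is fixed at -6.
Since Marker is not a descendant of the intervened variable, it is unaffected.
Marker = -Gene + 3  [with Gene=0]  = 3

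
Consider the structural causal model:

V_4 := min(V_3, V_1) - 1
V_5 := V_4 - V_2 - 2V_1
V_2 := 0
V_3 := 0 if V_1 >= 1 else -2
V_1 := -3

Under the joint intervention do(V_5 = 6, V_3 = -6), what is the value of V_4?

Under do(V_5 = 6, V_3 = -6), each intervened variable's structural equation is replaced by its fixed value.
V_4 = min(V_3, V_1) - 1  [with V_3=-6, V_1=-3]  = -7

-7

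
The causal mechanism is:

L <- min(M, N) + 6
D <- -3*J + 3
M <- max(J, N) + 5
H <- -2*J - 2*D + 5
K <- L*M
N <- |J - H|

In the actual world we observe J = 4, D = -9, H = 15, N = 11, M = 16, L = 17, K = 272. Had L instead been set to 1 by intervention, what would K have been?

Intervening sets L = 1 and removes its equation (L <- min(M, N) + 6).
D = -3*J + 3  [with J=4]  = -9
H = -2*J - 2*D + 5  [with J=4, D=-9]  = 15
N = |J - H|  [with J=4, H=15]  = 11
M = max(J, N) + 5  [with J=4, N=11]  = 16
K = L*M  [with L=1, M=16]  = 16

16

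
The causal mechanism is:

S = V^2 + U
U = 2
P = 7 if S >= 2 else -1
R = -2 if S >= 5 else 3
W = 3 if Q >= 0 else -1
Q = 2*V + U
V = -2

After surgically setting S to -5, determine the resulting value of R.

3

The intervention breaks the incoming arrows to S: S = V^2 + U no longer applies, and S = -5.
R = -2 if S >= 5 else 3  [with S=-5]  = 3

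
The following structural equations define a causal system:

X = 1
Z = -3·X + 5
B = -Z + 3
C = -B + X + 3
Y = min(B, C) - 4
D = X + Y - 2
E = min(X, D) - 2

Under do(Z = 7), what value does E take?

-11

Under do(Z=7), the mechanism Z = -3·X + 5 is discarded; Z is fixed at 7.
B = -Z + 3  [with Z=7]  = -4
C = -B + X + 3  [with B=-4, X=1]  = 8
Y = min(B, C) - 4  [with B=-4, C=8]  = -8
D = X + Y - 2  [with X=1, Y=-8]  = -9
E = min(X, D) - 2  [with X=1, D=-9]  = -11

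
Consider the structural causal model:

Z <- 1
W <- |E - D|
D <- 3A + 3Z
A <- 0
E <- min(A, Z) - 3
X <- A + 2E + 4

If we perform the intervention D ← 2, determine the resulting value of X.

Under do(D=2), the mechanism D <- 3A + 3Z is discarded; D is fixed at 2.
Since X is not a descendant of the intervened variable, it is unaffected.
E = min(A, Z) - 3  [with A=0, Z=1]  = -3
X = A + 2E + 4  [with A=0, E=-3]  = -2

-2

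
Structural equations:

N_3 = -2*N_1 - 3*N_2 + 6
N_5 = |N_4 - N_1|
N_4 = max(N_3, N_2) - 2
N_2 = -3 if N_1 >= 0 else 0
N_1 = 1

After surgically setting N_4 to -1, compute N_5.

Intervening sets N_4 = -1 and removes its equation (N_4 = max(N_3, N_2) - 2).
N_5 = |N_4 - N_1|  [with N_4=-1, N_1=1]  = 2

2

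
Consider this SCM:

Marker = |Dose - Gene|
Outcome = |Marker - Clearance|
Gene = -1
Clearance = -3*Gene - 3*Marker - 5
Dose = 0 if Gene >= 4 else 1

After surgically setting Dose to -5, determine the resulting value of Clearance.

-14

Under do(Dose=-5), the mechanism Dose = 0 if Gene >= 4 else 1 is discarded; Dose is fixed at -5.
Marker = |Dose - Gene|  [with Dose=-5, Gene=-1]  = 4
Clearance = -3*Gene - 3*Marker - 5  [with Gene=-1, Marker=4]  = -14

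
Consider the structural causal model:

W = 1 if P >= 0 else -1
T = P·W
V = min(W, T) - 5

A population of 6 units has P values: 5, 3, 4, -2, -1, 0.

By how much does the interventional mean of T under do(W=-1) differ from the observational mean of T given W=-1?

-3

do(W=-1) breaks W's dependence on P. With W=-1 fixed, T across the units is -5, -3, -4, 2, 1, 0, mean -1.5.
Observing W=-1 restricts to units where W's equation naturally yields -1: P ∈ {-2, -1}. In that subpopulation T = 2, 1, mean 1.5.
Difference = -1.5 − 1.5 = -3.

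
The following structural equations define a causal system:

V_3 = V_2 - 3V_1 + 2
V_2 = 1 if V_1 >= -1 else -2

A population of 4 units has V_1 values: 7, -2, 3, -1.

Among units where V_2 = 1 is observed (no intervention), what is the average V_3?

E[V_3|V_2=1] averages over only the 3 units with V_2=1 (V_1 = 7, 3, -1): V_3 = -18, -6, 6, mean -6.

-6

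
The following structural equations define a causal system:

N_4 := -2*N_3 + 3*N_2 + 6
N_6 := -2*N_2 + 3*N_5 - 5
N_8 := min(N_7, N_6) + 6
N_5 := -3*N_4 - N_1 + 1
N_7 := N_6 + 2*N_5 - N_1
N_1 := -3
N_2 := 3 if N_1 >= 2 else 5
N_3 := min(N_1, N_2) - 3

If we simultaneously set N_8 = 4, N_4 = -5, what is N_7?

83

Under do(N_8 = 4, N_4 = -5), each intervened variable's structural equation is replaced by its fixed value.
N_2 = 3 if N_1 >= 2 else 5  [with N_1=-3]  = 5
N_5 = -3*N_4 - N_1 + 1  [with N_4=-5, N_1=-3]  = 19
N_6 = -2*N_2 + 3*N_5 - 5  [with N_2=5, N_5=19]  = 42
N_7 = N_6 + 2*N_5 - N_1  [with N_6=42, N_5=19, N_1=-3]  = 83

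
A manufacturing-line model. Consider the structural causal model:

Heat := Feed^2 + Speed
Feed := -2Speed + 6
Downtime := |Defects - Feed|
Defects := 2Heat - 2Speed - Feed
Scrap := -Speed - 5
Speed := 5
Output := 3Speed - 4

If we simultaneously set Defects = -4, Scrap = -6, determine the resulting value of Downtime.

Under do(Defects = -4, Scrap = -6), each intervened variable's structural equation is replaced by its fixed value.
Feed = -2Speed + 6  [with Speed=5]  = -4
Downtime = |Defects - Feed|  [with Defects=-4, Feed=-4]  = 0

0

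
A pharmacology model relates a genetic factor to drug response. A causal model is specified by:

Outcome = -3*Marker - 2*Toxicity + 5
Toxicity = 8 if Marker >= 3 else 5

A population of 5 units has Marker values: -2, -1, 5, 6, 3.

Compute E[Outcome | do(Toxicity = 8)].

-17.6

Under do(Toxicity=8), Toxicity's equation is replaced by Toxicity=8 for every unit. Per-unit Outcome: -5, -8, -26, -29, -20. Mean = -17.6.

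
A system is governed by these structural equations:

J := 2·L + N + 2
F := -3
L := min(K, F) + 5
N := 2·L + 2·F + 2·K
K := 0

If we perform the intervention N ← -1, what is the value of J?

Intervening sets N = -1 and removes its equation (N := 2·L + 2·F + 2·K).
L = min(K, F) + 5  [with K=0, F=-3]  = 2
J = 2·L + N + 2  [with L=2, N=-1]  = 5

5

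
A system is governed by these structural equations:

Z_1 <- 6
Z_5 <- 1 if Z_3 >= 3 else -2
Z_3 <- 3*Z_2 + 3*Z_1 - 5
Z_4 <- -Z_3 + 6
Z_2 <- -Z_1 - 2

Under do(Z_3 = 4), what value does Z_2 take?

-8

Under do(Z_3=4), the mechanism Z_3 <- 3*Z_2 + 3*Z_1 - 5 is discarded; Z_3 is fixed at 4.
Since Z_2 is not a descendant of the intervened variable, it is unaffected.
Z_2 = -Z_1 - 2  [with Z_1=6]  = -8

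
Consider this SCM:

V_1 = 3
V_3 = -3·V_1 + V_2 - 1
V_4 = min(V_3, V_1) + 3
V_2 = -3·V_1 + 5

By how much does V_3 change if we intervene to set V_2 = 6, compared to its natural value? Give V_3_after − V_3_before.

The intervention breaks the incoming arrows to V_2: V_2 = -3·V_1 + 5 no longer applies, and V_2 = 6.
V_3 = -3·V_1 + V_2 - 1  [with V_1=3, V_2=6]  = -4
Without intervention: V_2 = -3·V_1 + 5  [with V_1=3]  = -4; V_3 = -3·V_1 + V_2 - 1  [with V_1=3, V_2=-4]  = -14.
Change = -4 − (-14) = 10.

10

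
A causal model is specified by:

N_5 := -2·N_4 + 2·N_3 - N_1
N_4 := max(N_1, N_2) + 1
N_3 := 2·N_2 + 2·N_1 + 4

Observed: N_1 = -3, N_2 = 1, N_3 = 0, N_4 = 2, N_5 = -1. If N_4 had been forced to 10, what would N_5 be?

-17

Intervening sets N_4 = 10 and removes its equation (N_4 := max(N_1, N_2) + 1).
N_3 = 2·N_2 + 2·N_1 + 4  [with N_2=1, N_1=-3]  = 0
N_5 = -2·N_4 + 2·N_3 - N_1  [with N_4=10, N_3=0, N_1=-3]  = -17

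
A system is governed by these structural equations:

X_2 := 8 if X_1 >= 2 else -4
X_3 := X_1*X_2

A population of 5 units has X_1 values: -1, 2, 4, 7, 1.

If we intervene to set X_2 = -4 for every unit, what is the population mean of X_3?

-10.4

do(X_2=-4) breaks X_2's dependence on X_1. With X_2=-4 fixed, X_3 across the units is 4, -8, -16, -28, -4, mean -10.4.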